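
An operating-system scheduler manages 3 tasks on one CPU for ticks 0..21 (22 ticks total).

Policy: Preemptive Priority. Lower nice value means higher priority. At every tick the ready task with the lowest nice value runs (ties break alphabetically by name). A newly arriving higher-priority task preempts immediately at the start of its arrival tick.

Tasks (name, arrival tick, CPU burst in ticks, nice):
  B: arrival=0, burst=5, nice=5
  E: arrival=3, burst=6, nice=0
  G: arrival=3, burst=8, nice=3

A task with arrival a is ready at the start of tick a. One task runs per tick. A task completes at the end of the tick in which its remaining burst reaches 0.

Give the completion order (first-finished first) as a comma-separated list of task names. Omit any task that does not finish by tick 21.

completion order = E, G, B

t=0: ready={B} → run B
t=1: ready={B} → run B
t=2: ready={B} → run B
t=3: ready={B,E,G} → run E
t=4: ready={B,E,G} → run E
t=5: ready={B,E,G} → run E
t=6: ready={B,E,G} → run E
t=7: ready={B,E,G} → run E
t=8: ready={B,E,G} → run E
t=9: ready={B,G} → run G
t=10: ready={B,G} → run G
t=11: ready={B,G} → run G
t=12: ready={B,G} → run G
t=13: ready={B,G} → run G
t=14: ready={B,G} → run G
t=15: ready={B,G} → run G
t=16: ready={B,G} → run G
t=17: ready={B} → run B
t=18: ready={B} → run B
t=19: (idle)
t=20: (idle)
t=21: (idle)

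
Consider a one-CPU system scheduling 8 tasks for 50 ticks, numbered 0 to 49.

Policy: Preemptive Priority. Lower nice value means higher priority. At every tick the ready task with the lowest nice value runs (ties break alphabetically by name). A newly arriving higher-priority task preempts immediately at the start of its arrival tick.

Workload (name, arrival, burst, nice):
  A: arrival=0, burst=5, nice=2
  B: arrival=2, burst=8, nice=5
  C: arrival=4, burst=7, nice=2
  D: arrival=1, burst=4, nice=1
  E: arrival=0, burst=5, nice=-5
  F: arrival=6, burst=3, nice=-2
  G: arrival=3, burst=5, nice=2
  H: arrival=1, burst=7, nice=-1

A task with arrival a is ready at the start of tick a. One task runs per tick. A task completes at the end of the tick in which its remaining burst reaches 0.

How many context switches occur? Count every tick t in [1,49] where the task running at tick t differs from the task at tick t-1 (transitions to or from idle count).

context switches = 9

t=0: ready={A,E} → run E
t=1: ready={A,D,E,H} → run E
t=2: ready={A,B,D,E,H} → run E
t=3: ready={A,B,D,E,G,H} → run E
t=4: ready={A,B,C,D,E,G,H} → run E
t=5: ready={A,B,C,D,G,H} → run H
t=6: ready={A,B,C,D,F,G,H} → run F
t=7: ready={A,B,C,D,F,G,H} → run F
t=8: ready={A,B,C,D,F,G,H} → run F
t=9: ready={A,B,C,D,G,H} → run H
t=10: ready={A,B,C,D,G,H} → run H
t=11: ready={A,B,C,D,G,H} → run H
t=12: ready={A,B,C,D,G,H} → run H
t=13: ready={A,B,C,D,G,H} → run H
t=14: ready={A,B,C,D,G,H} → run H
t=15: ready={A,B,C,D,G} → run D
t=16: ready={A,B,C,D,G} → run D
t=17: ready={A,B,C,D,G} → run D
t=18: ready={A,B,C,D,G} → run D
t=19: ready={A,B,C,G} → run A
t=20: ready={A,B,C,G} → run A
t=21: ready={A,B,C,G} → run A
t=22: ready={A,B,C,G} → run A
t=23: ready={A,B,C,G} → run A
t=24: ready={B,C,G} → run C
t=25: ready={B,C,G} → run C
t=26: ready={B,C,G} → run C
t=27: ready={B,C,G} → run C
t=28: ready={B,C,G} → run C
t=29: ready={B,C,G} → run C
t=30: ready={B,C,G} → run C
t=31: ready={B,G} → run G
t=32: ready={B,G} → run G
t=33: ready={B,G} → run G
t=34: ready={B,G} → run G
t=35: ready={B,G} → run G
t=36: ready={B} → run B
t=37: ready={B} → run B
t=38: ready={B} → run B
t=39: ready={B} → run B
t=40: ready={B} → run B
t=41: ready={B} → run B
t=42: ready={B} → run B
t=43: ready={B} → run B
t=44: (idle)
t=45: (idle)
t=46: (idle)
t=47: (idle)
t=48: (idle)
t=49: (idle)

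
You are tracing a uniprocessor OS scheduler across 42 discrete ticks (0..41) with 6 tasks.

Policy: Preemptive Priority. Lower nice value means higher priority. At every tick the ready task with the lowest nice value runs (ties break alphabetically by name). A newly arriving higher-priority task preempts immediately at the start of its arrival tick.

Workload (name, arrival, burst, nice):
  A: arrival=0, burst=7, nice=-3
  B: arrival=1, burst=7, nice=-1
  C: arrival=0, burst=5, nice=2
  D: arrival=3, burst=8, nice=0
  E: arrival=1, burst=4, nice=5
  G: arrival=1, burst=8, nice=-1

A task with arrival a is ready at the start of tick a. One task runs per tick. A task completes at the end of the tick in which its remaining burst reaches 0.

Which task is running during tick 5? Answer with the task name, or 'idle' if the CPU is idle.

t=0: ready={A,C} → run A
t=1: ready={A,B,C,E,G} → run A
t=2: ready={A,B,C,E,G} → run A
t=3: ready={A,B,C,D,E,G} → run A
t=4: ready={A,B,C,D,E,G} → run A
t=5: ready={A,B,C,D,E,G} → run A
t=6: ready={A,B,C,D,E,G} → run A
t=7: ready={B,C,D,E,G} → run B
t=8: ready={B,C,D,E,G} → run B
t=9: ready={B,C,D,E,G} → run B
t=10: ready={B,C,D,E,G} → run B
t=11: ready={B,C,D,E,G} → run B
t=12: ready={B,C,D,E,G} → run B
t=13: ready={B,C,D,E,G} → run B
t=14: ready={C,D,E,G} → run G
t=15: ready={C,D,E,G} → run G
t=16: ready={C,D,E,G} → run G
t=17: ready={C,D,E,G} → run G
t=18: ready={C,D,E,G} → run G
t=19: ready={C,D,E,G} → run G
t=20: ready={C,D,E,G} → run G
t=21: ready={C,D,E,G} → run G
t=22: ready={C,D,E} → run D
t=23: ready={C,D,E} → run D
t=24: ready={C,D,E} → run D
t=25: ready={C,D,E} → run D
t=26: ready={C,D,E} → run D
t=27: ready={C,D,E} → run D
t=28: ready={C,D,E} → run D
t=29: ready={C,D,E} → run D
t=30: ready={C,E} → run C
t=31: ready={C,E} → run C
t=32: ready={C,E} → run C
t=33: ready={C,E} → run C
t=34: ready={C,E} → run C
t=35: ready={E} → run E
t=36: ready={E} → run E
t=37: ready={E} → run E
t=38: ready={E} → run E
t=39: (idle)
t=40: (idle)
t=41: (idle)

running at tick 5 = A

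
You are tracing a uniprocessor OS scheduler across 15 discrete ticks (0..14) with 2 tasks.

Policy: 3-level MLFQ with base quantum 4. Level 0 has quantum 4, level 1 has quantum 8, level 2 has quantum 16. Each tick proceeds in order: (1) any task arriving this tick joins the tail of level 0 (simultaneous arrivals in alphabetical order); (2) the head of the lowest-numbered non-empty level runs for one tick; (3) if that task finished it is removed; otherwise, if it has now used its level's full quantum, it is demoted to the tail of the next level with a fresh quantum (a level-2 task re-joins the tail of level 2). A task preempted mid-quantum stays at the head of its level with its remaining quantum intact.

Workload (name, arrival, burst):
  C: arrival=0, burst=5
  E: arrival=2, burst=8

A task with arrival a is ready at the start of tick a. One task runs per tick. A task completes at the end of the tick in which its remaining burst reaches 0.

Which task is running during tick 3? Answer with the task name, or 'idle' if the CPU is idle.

running at tick 3 = C

t=0: L0/L1/L2 = C/-/- → run C
t=1: L0/L1/L2 = C/-/- → run C
t=2: L0/L1/L2 = CE/-/- → run C
t=3: L0/L1/L2 = CE/-/- → run C
t=4: L0/L1/L2 = E/C/- → run E
t=5: L0/L1/L2 = E/C/- → run E
t=6: L0/L1/L2 = E/C/- → run E
t=7: L0/L1/L2 = E/C/- → run E
t=8: L0/L1/L2 = -/CE/- → run C
t=9: L0/L1/L2 = -/E/- → run E
t=10: L0/L1/L2 = -/E/- → run E
t=11: L0/L1/L2 = -/E/- → run E
t=12: L0/L1/L2 = -/E/- → run E
t=13: (idle)
t=14: (idle)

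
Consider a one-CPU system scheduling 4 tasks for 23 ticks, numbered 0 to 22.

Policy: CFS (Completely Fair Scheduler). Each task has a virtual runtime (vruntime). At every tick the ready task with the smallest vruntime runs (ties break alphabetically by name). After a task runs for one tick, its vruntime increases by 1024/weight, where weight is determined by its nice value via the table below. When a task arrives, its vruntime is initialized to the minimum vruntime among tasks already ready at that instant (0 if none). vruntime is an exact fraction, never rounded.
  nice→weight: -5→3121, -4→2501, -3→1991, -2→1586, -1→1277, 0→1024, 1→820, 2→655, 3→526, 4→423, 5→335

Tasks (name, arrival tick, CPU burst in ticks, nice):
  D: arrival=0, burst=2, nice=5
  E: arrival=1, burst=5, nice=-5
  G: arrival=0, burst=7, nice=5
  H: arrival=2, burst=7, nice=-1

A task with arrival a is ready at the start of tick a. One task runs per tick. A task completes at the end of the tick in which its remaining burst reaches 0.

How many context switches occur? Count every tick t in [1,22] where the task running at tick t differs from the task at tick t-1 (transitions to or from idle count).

t=0: vr[D=0 G=0] → run D
t=1: vr[D=1024/335 E=0 G=0] → run E
t=2: vr[D=1024/335 E=1024/3121 G=0 H=0] → run G
t=3: vr[D=1024/335 E=1024/3121 G=1024/335 H=0] → run H
t=4: vr[D=1024/335 E=1024/3121 G=1024/335 H=1024/1277] → run E
t=5: vr[D=1024/335 E=2048/3121 G=1024/335 H=1024/1277] → run E
t=6: vr[D=1024/335 E=3072/3121 G=1024/335 H=1024/1277] → run H
t=7: vr[D=1024/335 E=3072/3121 G=1024/335 H=2048/1277] → run E
t=8: vr[D=1024/335 E=4096/3121 G=1024/335 H=2048/1277] → run E
t=9: vr[D=1024/335 G=1024/335 H=2048/1277] → run H
t=10: vr[D=1024/335 G=1024/335 H=3072/1277] → run H
t=11: vr[D=1024/335 G=1024/335 H=4096/1277] → run D
t=12: vr[G=1024/335 H=4096/1277] → run G
t=13: vr[G=2048/335 H=4096/1277] → run H
t=14: vr[G=2048/335 H=5120/1277] → run H
t=15: vr[G=2048/335 H=6144/1277] → run H
t=16: vr[G=2048/335] → run G
t=17: vr[G=3072/335] → run G
t=18: vr[G=4096/335] → run G
t=19: vr[G=1024/67] → run G
t=20: vr[G=6144/335] → run G
t=21: (idle)
t=22: (idle)

context switches = 12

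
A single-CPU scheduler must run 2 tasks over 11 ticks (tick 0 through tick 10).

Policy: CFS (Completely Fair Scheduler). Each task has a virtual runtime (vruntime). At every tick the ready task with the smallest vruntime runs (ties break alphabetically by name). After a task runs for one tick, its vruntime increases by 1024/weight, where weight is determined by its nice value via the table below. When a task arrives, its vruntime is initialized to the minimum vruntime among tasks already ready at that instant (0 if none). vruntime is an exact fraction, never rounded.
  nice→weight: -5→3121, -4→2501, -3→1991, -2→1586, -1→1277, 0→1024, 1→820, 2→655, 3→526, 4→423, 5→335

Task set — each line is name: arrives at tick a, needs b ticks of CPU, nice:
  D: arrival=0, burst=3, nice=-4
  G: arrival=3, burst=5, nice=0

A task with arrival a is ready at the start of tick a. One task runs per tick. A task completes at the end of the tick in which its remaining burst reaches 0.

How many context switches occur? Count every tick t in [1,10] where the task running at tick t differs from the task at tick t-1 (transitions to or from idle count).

t=0: vr[D=0] → run D
t=1: vr[D=1024/2501] → run D
t=2: vr[D=2048/2501] → run D
t=3: vr[G=0] → run G
t=4: vr[G=1] → run G
t=5: vr[G=2] → run G
t=6: vr[G=3] → run G
t=7: vr[G=4] → run G
t=8: (idle)
t=9: (idle)
t=10: (idle)

context switches = 2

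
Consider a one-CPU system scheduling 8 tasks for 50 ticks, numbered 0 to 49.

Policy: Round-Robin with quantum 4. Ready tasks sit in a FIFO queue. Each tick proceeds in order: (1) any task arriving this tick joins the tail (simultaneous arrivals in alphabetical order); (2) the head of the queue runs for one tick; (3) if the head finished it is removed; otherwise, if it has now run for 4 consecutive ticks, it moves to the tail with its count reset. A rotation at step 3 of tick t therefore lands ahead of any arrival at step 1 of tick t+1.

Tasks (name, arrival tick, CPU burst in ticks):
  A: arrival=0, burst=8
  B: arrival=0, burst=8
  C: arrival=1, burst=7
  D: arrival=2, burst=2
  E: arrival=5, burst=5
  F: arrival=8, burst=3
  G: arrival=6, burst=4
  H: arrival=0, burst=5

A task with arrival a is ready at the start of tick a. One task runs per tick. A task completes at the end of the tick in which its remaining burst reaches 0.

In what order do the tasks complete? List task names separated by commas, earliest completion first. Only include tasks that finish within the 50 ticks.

t=0: queue=[A,B,H] q_used=0 → run A
t=1: queue=[A,B,H,C] q_used=1 → run A
t=2: queue=[A,B,H,C,D] q_used=2 → run A
t=3: queue=[A,B,H,C,D] q_used=3 → run A
t=4: queue=[B,H,C,D,A] q_used=0 → run B
t=5: queue=[B,H,C,D,A,E] q_used=1 → run B
t=6: queue=[B,H,C,D,A,E,G] q_used=2 → run B
t=7: queue=[B,H,C,D,A,E,G] q_used=3 → run B
t=8: queue=[H,C,D,A,E,G,B,F] q_used=0 → run H
t=9: queue=[H,C,D,A,E,G,B,F] q_used=1 → run H
t=10: queue=[H,C,D,A,E,G,B,F] q_used=2 → run H
t=11: queue=[H,C,D,A,E,G,B,F] q_used=3 → run H
t=12: queue=[C,D,A,E,G,B,F,H] q_used=0 → run C
t=13: queue=[C,D,A,E,G,B,F,H] q_used=1 → run C
t=14: queue=[C,D,A,E,G,B,F,H] q_used=2 → run C
t=15: queue=[C,D,A,E,G,B,F,H] q_used=3 → run C
t=16: queue=[D,A,E,G,B,F,H,C] q_used=0 → run D
t=17: queue=[D,A,E,G,B,F,H,C] q_used=1 → run D
t=18: queue=[A,E,G,B,F,H,C] q_used=0 → run A
t=19: queue=[A,E,G,B,F,H,C] q_used=1 → run A
t=20: queue=[A,E,G,B,F,H,C] q_used=2 → run A
t=21: queue=[A,E,G,B,F,H,C] q_used=3 → run A
t=22: queue=[E,G,B,F,H,C] q_used=0 → run E
t=23: queue=[E,G,B,F,H,C] q_used=1 → run E
t=24: queue=[E,G,B,F,H,C] q_used=2 → run E
t=25: queue=[E,G,B,F,H,C] q_used=3 → run E
t=26: queue=[G,B,F,H,C,E] q_used=0 → run G
t=27: queue=[G,B,F,H,C,E] q_used=1 → run G
t=28: queue=[G,B,F,H,C,E] q_used=2 → run G
t=29: queue=[G,B,F,H,C,E] q_used=3 → run G
t=30: queue=[B,F,H,C,E] q_used=0 → run B
t=31: queue=[B,F,H,C,E] q_used=1 → run B
t=32: queue=[B,F,H,C,E] q_used=2 → run B
t=33: queue=[B,F,H,C,E] q_used=3 → run B
t=34: queue=[F,H,C,E] q_used=0 → run F
t=35: queue=[F,H,C,E] q_used=1 → run F
t=36: queue=[F,H,C,E] q_used=2 → run F
t=37: queue=[H,C,E] q_used=0 → run H
t=38: queue=[C,E] q_used=0 → run C
t=39: queue=[C,E] q_used=1 → run C
t=40: queue=[C,E] q_used=2 → run C
t=41: queue=[E] q_used=0 → run E
t=42: (idle)
t=43: (idle)
t=44: (idle)
t=45: (idle)
t=46: (idle)
t=47: (idle)
t=48: (idle)
t=49: (idle)

completion order = D, A, G, B, F, H, C, E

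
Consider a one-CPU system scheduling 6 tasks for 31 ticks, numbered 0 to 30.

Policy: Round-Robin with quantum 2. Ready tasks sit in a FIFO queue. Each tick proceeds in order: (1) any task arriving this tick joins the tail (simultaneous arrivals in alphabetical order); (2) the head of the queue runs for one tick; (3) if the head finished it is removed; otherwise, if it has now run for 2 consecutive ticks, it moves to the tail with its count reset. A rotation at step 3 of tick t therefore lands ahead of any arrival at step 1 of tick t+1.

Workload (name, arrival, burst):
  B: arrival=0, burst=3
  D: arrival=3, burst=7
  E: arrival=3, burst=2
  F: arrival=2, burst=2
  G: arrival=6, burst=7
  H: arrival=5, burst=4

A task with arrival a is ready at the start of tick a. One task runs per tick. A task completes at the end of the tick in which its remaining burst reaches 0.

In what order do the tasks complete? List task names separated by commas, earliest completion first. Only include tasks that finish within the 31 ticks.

completion order = B, F, E, H, D, G

t=0: queue=[B] q_used=0 → run B
t=1: queue=[B] q_used=1 → run B
t=2: queue=[B,F] q_used=0 → run B
t=3: queue=[F,D,E] q_used=0 → run F
t=4: queue=[F,D,E] q_used=1 → run F
t=5: queue=[D,E,H] q_used=0 → run D
t=6: queue=[D,E,H,G] q_used=1 → run D
t=7: queue=[E,H,G,D] q_used=0 → run E
t=8: queue=[E,H,G,D] q_used=1 → run E
t=9: queue=[H,G,D] q_used=0 → run H
t=10: queue=[H,G,D] q_used=1 → run H
t=11: queue=[G,D,H] q_used=0 → run G
t=12: queue=[G,D,H] q_used=1 → run G
t=13: queue=[D,H,G] q_used=0 → run D
t=14: queue=[D,H,G] q_used=1 → run D
t=15: queue=[H,G,D] q_used=0 → run H
t=16: queue=[H,G,D] q_used=1 → run H
t=17: queue=[G,D] q_used=0 → run G
t=18: queue=[G,D] q_used=1 → run G
t=19: queue=[D,G] q_used=0 → run D
t=20: queue=[D,G] q_used=1 → run D
t=21: queue=[G,D] q_used=0 → run G
t=22: queue=[G,D] q_used=1 → run G
t=23: queue=[D,G] q_used=0 → run D
t=24: queue=[G] q_used=0 → run G
t=25: (idle)
t=26: (idle)
t=27: (idle)
t=28: (idle)
t=29: (idle)
t=30: (idle)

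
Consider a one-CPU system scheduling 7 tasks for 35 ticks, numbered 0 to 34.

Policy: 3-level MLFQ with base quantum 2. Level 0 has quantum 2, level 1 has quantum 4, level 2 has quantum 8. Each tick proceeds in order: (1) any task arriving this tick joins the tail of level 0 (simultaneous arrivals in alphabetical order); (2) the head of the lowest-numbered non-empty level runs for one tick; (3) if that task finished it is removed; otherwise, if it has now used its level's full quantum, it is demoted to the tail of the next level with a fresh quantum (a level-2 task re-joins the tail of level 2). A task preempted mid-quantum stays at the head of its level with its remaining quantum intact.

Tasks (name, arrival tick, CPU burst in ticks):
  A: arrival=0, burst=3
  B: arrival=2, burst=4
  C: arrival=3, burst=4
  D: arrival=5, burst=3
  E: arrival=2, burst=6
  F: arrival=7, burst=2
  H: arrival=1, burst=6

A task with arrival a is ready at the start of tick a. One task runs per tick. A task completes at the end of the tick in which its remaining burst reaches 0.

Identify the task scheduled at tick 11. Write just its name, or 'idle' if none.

t=0: L0/L1/L2 = A/-/- → run A
t=1: L0/L1/L2 = AH/-/- → run A
t=2: L0/L1/L2 = HBE/A/- → run H
t=3: L0/L1/L2 = HBEC/A/- → run H
t=4: L0/L1/L2 = BEC/AH/- → run B
t=5: L0/L1/L2 = BECD/AH/- → run B
t=6: L0/L1/L2 = ECD/AHB/- → run E
t=7: L0/L1/L2 = ECDF/AHB/- → run E
t=8: L0/L1/L2 = CDF/AHBE/- → run C
t=9: L0/L1/L2 = CDF/AHBE/- → run C
t=10: L0/L1/L2 = DF/AHBEC/- → run D
t=11: L0/L1/L2 = DF/AHBEC/- → run D
t=12: L0/L1/L2 = F/AHBECD/- → run F
t=13: L0/L1/L2 = F/AHBECD/- → run F
t=14: L0/L1/L2 = -/AHBECD/- → run A
t=15: L0/L1/L2 = -/HBECD/- → run H
t=16: L0/L1/L2 = -/HBECD/- → run H
t=17: L0/L1/L2 = -/HBECD/- → run H
t=18: L0/L1/L2 = -/HBECD/- → run H
t=19: L0/L1/L2 = -/BECD/- → run B
t=20: L0/L1/L2 = -/BECD/- → run B
t=21: L0/L1/L2 = -/ECD/- → run E
t=22: L0/L1/L2 = -/ECD/- → run E
t=23: L0/L1/L2 = -/ECD/- → run E
t=24: L0/L1/L2 = -/ECD/- → run E
t=25: L0/L1/L2 = -/CD/- → run C
t=26: L0/L1/L2 = -/CD/- → run C
t=27: L0/L1/L2 = -/D/- → run D
t=28: (idle)
t=29: (idle)
t=30: (idle)
t=31: (idle)
t=32: (idle)
t=33: (idle)
t=34: (idle)

running at tick 11 = D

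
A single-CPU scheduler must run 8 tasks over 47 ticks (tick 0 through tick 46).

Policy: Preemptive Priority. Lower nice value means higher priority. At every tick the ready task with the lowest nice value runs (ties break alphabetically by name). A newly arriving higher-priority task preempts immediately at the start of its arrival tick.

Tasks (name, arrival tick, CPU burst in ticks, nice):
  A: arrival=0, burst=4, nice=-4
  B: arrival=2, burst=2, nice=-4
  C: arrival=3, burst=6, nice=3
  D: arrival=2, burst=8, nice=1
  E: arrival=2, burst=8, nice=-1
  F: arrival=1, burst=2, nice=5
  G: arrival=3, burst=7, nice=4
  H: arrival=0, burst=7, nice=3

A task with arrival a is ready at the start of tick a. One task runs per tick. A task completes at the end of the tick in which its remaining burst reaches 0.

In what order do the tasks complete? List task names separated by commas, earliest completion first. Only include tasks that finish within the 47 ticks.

completion order = A, B, E, D, C, H, G, F

t=0: ready={A,H} → run A
t=1: ready={A,F,H} → run A
t=2: ready={A,B,D,E,F,H} → run A
t=3: ready={A,B,C,D,E,F,G,H} → run A
t=4: ready={B,C,D,E,F,G,H} → run B
t=5: ready={B,C,D,E,F,G,H} → run B
t=6: ready={C,D,E,F,G,H} → run E
t=7: ready={C,D,E,F,G,H} → run E
t=8: ready={C,D,E,F,G,H} → run E
t=9: ready={C,D,E,F,G,H} → run E
t=10: ready={C,D,E,F,G,H} → run E
t=11: ready={C,D,E,F,G,H} → run E
t=12: ready={C,D,E,F,G,H} → run E
t=13: ready={C,D,E,F,G,H} → run E
t=14: ready={C,D,F,G,H} → run D
t=15: ready={C,D,F,G,H} → run D
t=16: ready={C,D,F,G,H} → run D
t=17: ready={C,D,F,G,H} → run D
t=18: ready={C,D,F,G,H} → run D
t=19: ready={C,D,F,G,H} → run D
t=20: ready={C,D,F,G,H} → run D
t=21: ready={C,D,F,G,H} → run D
t=22: ready={C,F,G,H} → run C
t=23: ready={C,F,G,H} → run C
t=24: ready={C,F,G,H} → run C
t=25: ready={C,F,G,H} → run C
t=26: ready={C,F,G,H} → run C
t=27: ready={C,F,G,H} → run C
t=28: ready={F,G,H} → run H
t=29: ready={F,G,H} → run H
t=30: ready={F,G,H} → run H
t=31: ready={F,G,H} → run H
t=32: ready={F,G,H} → run H
t=33: ready={F,G,H} → run H
t=34: ready={F,G,H} → run H
t=35: ready={F,G} → run G
t=36: ready={F,G} → run G
t=37: ready={F,G} → run G
t=38: ready={F,G} → run G
t=39: ready={F,G} → run G
t=40: ready={F,G} → run G
t=41: ready={F,G} → run G
t=42: ready={F} → run F
t=43: ready={F} → run F
t=44: (idle)
t=45: (idle)
t=46: (idle)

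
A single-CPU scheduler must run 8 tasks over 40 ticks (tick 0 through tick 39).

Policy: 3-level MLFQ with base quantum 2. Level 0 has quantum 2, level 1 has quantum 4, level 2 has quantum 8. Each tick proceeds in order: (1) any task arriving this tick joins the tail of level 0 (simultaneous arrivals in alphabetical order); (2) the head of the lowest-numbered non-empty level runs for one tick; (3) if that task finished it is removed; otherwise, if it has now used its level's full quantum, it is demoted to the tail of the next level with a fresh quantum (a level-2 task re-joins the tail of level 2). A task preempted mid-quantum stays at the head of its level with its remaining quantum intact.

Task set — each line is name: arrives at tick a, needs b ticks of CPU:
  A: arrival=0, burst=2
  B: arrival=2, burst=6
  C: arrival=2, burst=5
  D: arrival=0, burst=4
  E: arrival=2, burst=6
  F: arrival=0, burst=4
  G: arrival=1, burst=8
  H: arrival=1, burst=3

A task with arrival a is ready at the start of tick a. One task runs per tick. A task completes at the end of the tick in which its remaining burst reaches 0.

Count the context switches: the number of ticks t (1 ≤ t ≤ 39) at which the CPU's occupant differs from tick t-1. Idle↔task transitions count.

context switches = 16

t=0: L0/L1/L2 = ADF/-/- → run A
t=1: L0/L1/L2 = ADFGH/-/- → run A
t=2: L0/L1/L2 = DFGHBCE/-/- → run D
t=3: L0/L1/L2 = DFGHBCE/-/- → run D
t=4: L0/L1/L2 = FGHBCE/D/- → run F
t=5: L0/L1/L2 = FGHBCE/D/- → run F
t=6: L0/L1/L2 = GHBCE/DF/- → run G
t=7: L0/L1/L2 = GHBCE/DF/- → run G
t=8: L0/L1/L2 = HBCE/DFG/- → run H
t=9: L0/L1/L2 = HBCE/DFG/- → run H
t=10: L0/L1/L2 = BCE/DFGH/- → run B
t=11: L0/L1/L2 = BCE/DFGH/- → run B
t=12: L0/L1/L2 = CE/DFGHB/- → run C
t=13: L0/L1/L2 = CE/DFGHB/- → run C
t=14: L0/L1/L2 = E/DFGHBC/- → run E
t=15: L0/L1/L2 = E/DFGHBC/- → run E
t=16: L0/L1/L2 = -/DFGHBCE/- → run D
t=17: L0/L1/L2 = -/DFGHBCE/- → run D
t=18: L0/L1/L2 = -/FGHBCE/- → run F
t=19: L0/L1/L2 = -/FGHBCE/- → run F
t=20: L0/L1/L2 = -/GHBCE/- → run G
t=21: L0/L1/L2 = -/GHBCE/- → run G
t=22: L0/L1/L2 = -/GHBCE/- → run G
t=23: L0/L1/L2 = -/GHBCE/- → run G
t=24: L0/L1/L2 = -/HBCE/G → run H
t=25: L0/L1/L2 = -/BCE/G → run B
t=26: L0/L1/L2 = -/BCE/G → run B
t=27: L0/L1/L2 = -/BCE/G → run B
t=28: L0/L1/L2 = -/BCE/G → run B
t=29: L0/L1/L2 = -/CE/G → run C
t=30: L0/L1/L2 = -/CE/G → run C
t=31: L0/L1/L2 = -/CE/G → run C
t=32: L0/L1/L2 = -/E/G → run E
t=33: L0/L1/L2 = -/E/G → run E
t=34: L0/L1/L2 = -/E/G → run E
t=35: L0/L1/L2 = -/E/G → run E
t=36: L0/L1/L2 = -/-/G → run G
t=37: L0/L1/L2 = -/-/G → run G
t=38: (idle)
t=39: (idle)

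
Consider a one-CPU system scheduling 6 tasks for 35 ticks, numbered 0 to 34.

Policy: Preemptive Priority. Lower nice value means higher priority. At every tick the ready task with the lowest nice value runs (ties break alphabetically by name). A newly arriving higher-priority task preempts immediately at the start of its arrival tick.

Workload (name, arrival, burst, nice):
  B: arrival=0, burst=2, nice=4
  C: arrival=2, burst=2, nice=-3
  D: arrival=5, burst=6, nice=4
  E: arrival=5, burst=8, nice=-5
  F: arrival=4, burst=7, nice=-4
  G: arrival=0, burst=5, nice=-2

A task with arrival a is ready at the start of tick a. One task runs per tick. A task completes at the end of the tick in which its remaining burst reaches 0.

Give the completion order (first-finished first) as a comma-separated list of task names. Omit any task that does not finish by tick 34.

t=0: ready={B,G} → run G
t=1: ready={B,G} → run G
t=2: ready={B,C,G} → run C
t=3: ready={B,C,G} → run C
t=4: ready={B,F,G} → run F
t=5: ready={B,D,E,F,G} → run E
t=6: ready={B,D,E,F,G} → run E
t=7: ready={B,D,E,F,G} → run E
t=8: ready={B,D,E,F,G} → run E
t=9: ready={B,D,E,F,G} → run E
t=10: ready={B,D,E,F,G} → run E
t=11: ready={B,D,E,F,G} → run E
t=12: ready={B,D,E,F,G} → run E
t=13: ready={B,D,F,G} → run F
t=14: ready={B,D,F,G} → run F
t=15: ready={B,D,F,G} → run F
t=16: ready={B,D,F,G} → run F
t=17: ready={B,D,F,G} → run F
t=18: ready={B,D,F,G} → run F
t=19: ready={B,D,G} → run G
t=20: ready={B,D,G} → run G
t=21: ready={B,D,G} → run G
t=22: ready={B,D} → run B
t=23: ready={B,D} → run B
t=24: ready={D} → run D
t=25: ready={D} → run D
t=26: ready={D} → run D
t=27: ready={D} → run D
t=28: ready={D} → run D
t=29: ready={D} → run D
t=30: (idle)
t=31: (idle)
t=32: (idle)
t=33: (idle)
t=34: (idle)

completion order = C, E, F, G, B, D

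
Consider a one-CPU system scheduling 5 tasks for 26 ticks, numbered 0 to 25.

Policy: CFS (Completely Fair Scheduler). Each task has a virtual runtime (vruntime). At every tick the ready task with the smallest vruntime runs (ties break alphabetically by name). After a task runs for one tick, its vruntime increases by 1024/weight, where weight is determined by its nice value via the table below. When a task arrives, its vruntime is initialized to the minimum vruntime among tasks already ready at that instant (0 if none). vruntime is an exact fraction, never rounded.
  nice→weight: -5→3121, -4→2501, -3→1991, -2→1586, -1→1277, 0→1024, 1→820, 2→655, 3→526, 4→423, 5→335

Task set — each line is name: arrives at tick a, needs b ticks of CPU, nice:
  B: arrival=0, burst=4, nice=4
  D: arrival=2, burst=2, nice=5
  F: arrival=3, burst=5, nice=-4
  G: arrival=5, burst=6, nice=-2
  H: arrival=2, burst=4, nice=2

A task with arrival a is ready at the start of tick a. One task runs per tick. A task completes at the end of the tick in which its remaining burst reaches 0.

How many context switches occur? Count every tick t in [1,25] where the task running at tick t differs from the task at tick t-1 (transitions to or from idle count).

context switches = 18

t=0: vr[B=0] → run B
t=1: vr[B=1024/423] → run B
t=2: vr[B=2048/423 D=2048/423 H=2048/423] → run B
t=3: vr[B=1024/141 D=2048/423 F=2048/423 H=2048/423] → run D
t=4: vr[B=1024/141 D=1119232/141705 F=2048/423 H=2048/423] → run F
t=5: vr[B=1024/141 D=1119232/141705 F=5555200/1057923 G=2048/423 H=2048/423] → run G
t=6: vr[B=1024/141 D=1119232/141705 F=5555200/1057923 G=1840640/335439 H=2048/423] → run H
t=7: vr[B=1024/141 D=1119232/141705 F=5555200/1057923 G=1840640/335439 H=1774592/277065] → run F
t=8: vr[B=1024/141 D=1119232/141705 F=5988352/1057923 G=1840640/335439 H=1774592/277065] → run G
t=9: vr[B=1024/141 D=1119232/141705 F=5988352/1057923 G=2057216/335439 H=1774592/277065] → run F
t=10: vr[B=1024/141 D=1119232/141705 F=6421504/1057923 G=2057216/335439 H=1774592/277065] → run F
t=11: vr[B=1024/141 D=1119232/141705 F=6854656/1057923 G=2057216/335439 H=1774592/277065] → run G
t=12: vr[B=1024/141 D=1119232/141705 F=6854656/1057923 G=2273792/335439 H=1774592/277065] → run H
t=13: vr[B=1024/141 D=1119232/141705 F=6854656/1057923 G=2273792/335439 H=2207744/277065] → run F
t=14: vr[B=1024/141 D=1119232/141705 G=2273792/335439 H=2207744/277065] → run G
t=15: vr[B=1024/141 D=1119232/141705 G=2490368/335439 H=2207744/277065] → run B
t=16: vr[D=1119232/141705 G=2490368/335439 H=2207744/277065] → run G
t=17: vr[D=1119232/141705 G=2706944/335439 H=2207744/277065] → run D
t=18: vr[G=2706944/335439 H=2207744/277065] → run H
t=19: vr[G=2706944/335439 H=2640896/277065] → run G
t=20: vr[H=2640896/277065] → run H
t=21: (idle)
t=22: (idle)
t=23: (idle)
t=24: (idle)
t=25: (idle)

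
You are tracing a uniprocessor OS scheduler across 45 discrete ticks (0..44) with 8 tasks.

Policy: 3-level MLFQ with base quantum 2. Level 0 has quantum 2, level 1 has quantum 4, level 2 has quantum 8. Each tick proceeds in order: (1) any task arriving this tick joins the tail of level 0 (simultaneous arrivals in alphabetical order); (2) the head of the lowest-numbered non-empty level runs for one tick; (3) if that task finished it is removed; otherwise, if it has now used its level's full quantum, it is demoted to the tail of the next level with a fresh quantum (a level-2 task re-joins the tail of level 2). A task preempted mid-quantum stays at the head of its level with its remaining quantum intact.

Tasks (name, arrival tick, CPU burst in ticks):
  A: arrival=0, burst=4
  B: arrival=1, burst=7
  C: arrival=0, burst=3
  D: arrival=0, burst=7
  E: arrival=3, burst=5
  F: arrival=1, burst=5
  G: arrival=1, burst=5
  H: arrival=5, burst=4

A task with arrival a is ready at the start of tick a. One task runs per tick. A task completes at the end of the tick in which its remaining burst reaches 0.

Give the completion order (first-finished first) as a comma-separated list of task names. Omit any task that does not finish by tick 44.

completion order = A, C, F, G, E, H, D, B

t=0: L0/L1/L2 = ACD/-/- → run A
t=1: L0/L1/L2 = ACDBFG/-/- → run A
t=2: L0/L1/L2 = CDBFG/A/- → run C
t=3: L0/L1/L2 = CDBFGE/A/- → run C
t=4: L0/L1/L2 = DBFGE/AC/- → run D
t=5: L0/L1/L2 = DBFGEH/AC/- → run D
t=6: L0/L1/L2 = BFGEH/ACD/- → run B
t=7: L0/L1/L2 = BFGEH/ACD/- → run B
t=8: L0/L1/L2 = FGEH/ACDB/- → run F
t=9: L0/L1/L2 = FGEH/ACDB/- → run F
t=10: L0/L1/L2 = GEH/ACDBF/- → run G
t=11: L0/L1/L2 = GEH/ACDBF/- → run G
t=12: L0/L1/L2 = EH/ACDBFG/- → run E
t=13: L0/L1/L2 = EH/ACDBFG/- → run E
t=14: L0/L1/L2 = H/ACDBFGE/- → run H
t=15: L0/L1/L2 = H/ACDBFGE/- → run H
t=16: L0/L1/L2 = -/ACDBFGEH/- → run A
t=17: L0/L1/L2 = -/ACDBFGEH/- → run A
t=18: L0/L1/L2 = -/CDBFGEH/- → run C
t=19: L0/L1/L2 = -/DBFGEH/- → run D
t=20: L0/L1/L2 = -/DBFGEH/- → run D
t=21: L0/L1/L2 = -/DBFGEH/- → run D
t=22: L0/L1/L2 = -/DBFGEH/- → run D
t=23: L0/L1/L2 = -/BFGEH/D → run B
t=24: L0/L1/L2 = -/BFGEH/D → run B
t=25: L0/L1/L2 = -/BFGEH/D → run B
t=26: L0/L1/L2 = -/BFGEH/D → run B
t=27: L0/L1/L2 = -/FGEH/DB → run F
t=28: L0/L1/L2 = -/FGEH/DB → run F
t=29: L0/L1/L2 = -/FGEH/DB → run F
t=30: L0/L1/L2 = -/GEH/DB → run G
t=31: L0/L1/L2 = -/GEH/DB → run G
t=32: L0/L1/L2 = -/GEH/DB → run G
t=33: L0/L1/L2 = -/EH/DB → run E
t=34: L0/L1/L2 = -/EH/DB → run E
t=35: L0/L1/L2 = -/EH/DB → run E
t=36: L0/L1/L2 = -/H/DB → run H
t=37: L0/L1/L2 = -/H/DB → run H
t=38: L0/L1/L2 = -/-/DB → run D
t=39: L0/L1/L2 = -/-/B → run B
t=40: (idle)
t=41: (idle)
t=42: (idle)
t=43: (idle)
t=44: (idle)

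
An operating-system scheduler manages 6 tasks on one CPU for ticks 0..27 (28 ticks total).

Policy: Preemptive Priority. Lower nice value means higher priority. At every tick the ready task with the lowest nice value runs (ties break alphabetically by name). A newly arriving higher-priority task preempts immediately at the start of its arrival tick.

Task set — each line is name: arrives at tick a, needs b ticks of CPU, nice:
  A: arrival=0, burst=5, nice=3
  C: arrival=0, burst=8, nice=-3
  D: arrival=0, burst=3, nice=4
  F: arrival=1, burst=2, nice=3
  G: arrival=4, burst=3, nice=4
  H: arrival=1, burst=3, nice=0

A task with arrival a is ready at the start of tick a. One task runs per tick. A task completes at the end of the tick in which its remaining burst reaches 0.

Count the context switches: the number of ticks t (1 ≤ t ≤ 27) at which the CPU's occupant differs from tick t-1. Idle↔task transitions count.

t=0: ready={A,C,D} → run C
t=1: ready={A,C,D,F,H} → run C
t=2: ready={A,C,D,F,H} → run C
t=3: ready={A,C,D,F,H} → run C
t=4: ready={A,C,D,F,G,H} → run C
t=5: ready={A,C,D,F,G,H} → run C
t=6: ready={A,C,D,F,G,H} → run C
t=7: ready={A,C,D,F,G,H} → run C
t=8: ready={A,D,F,G,H} → run H
t=9: ready={A,D,F,G,H} → run H
t=10: ready={A,D,F,G,H} → run H
t=11: ready={A,D,F,G} → run A
t=12: ready={A,D,F,G} → run A
t=13: ready={A,D,F,G} → run A
t=14: ready={A,D,F,G} → run A
t=15: ready={A,D,F,G} → run A
t=16: ready={D,F,G} → run F
t=17: ready={D,F,G} → run F
t=18: ready={D,G} → run D
t=19: ready={D,G} → run D
t=20: ready={D,G} → run D
t=21: ready={G} → run G
t=22: ready={G} → run G
t=23: ready={G} → run G
t=24: (idle)
t=25: (idle)
t=26: (idle)
t=27: (idle)

context switches = 6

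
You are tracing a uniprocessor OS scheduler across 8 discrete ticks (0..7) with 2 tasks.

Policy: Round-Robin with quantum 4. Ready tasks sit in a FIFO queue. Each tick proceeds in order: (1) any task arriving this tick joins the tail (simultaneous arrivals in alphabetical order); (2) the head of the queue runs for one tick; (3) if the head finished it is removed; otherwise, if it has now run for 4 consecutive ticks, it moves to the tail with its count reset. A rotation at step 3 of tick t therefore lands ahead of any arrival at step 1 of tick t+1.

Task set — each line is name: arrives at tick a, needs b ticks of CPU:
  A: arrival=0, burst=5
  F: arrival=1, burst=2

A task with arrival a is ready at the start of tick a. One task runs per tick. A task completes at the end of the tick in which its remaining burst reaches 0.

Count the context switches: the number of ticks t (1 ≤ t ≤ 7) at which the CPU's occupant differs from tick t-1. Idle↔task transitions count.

t=0: queue=[A] q_used=0 → run A
t=1: queue=[A,F] q_used=1 → run A
t=2: queue=[A,F] q_used=2 → run A
t=3: queue=[A,F] q_used=3 → run A
t=4: queue=[F,A] q_used=0 → run F
t=5: queue=[F,A] q_used=1 → run F
t=6: queue=[A] q_used=0 → run A
t=7: (idle)

context switches = 3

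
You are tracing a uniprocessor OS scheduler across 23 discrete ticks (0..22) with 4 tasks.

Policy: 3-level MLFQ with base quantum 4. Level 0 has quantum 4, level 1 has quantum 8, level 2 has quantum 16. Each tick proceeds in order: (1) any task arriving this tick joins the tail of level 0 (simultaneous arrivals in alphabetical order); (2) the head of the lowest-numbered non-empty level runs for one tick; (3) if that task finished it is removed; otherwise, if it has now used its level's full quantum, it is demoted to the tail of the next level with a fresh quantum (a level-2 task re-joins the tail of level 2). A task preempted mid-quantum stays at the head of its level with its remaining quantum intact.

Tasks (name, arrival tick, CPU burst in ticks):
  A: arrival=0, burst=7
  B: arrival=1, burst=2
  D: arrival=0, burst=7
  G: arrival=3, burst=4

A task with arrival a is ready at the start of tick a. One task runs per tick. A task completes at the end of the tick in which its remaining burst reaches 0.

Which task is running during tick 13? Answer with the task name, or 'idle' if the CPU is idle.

running at tick 13 = G

t=0: L0/L1/L2 = AD/-/- → run A
t=1: L0/L1/L2 = ADB/-/- → run A
t=2: L0/L1/L2 = ADB/-/- → run A
t=3: L0/L1/L2 = ADBG/-/- → run A
t=4: L0/L1/L2 = DBG/A/- → run D
t=5: L0/L1/L2 = DBG/A/- → run D
t=6: L0/L1/L2 = DBG/A/- → run D
t=7: L0/L1/L2 = DBG/A/- → run D
t=8: L0/L1/L2 = BG/AD/- → run B
t=9: L0/L1/L2 = BG/AD/- → run B
t=10: L0/L1/L2 = G/AD/- → run G
t=11: L0/L1/L2 = G/AD/- → run G
t=12: L0/L1/L2 = G/AD/- → run G
t=13: L0/L1/L2 = G/AD/- → run G
t=14: L0/L1/L2 = -/AD/- → run A
t=15: L0/L1/L2 = -/AD/- → run A
t=16: L0/L1/L2 = -/AD/- → run A
t=17: L0/L1/L2 = -/D/- → run D
t=18: L0/L1/L2 = -/D/- → run D
t=19: L0/L1/L2 = -/D/- → run D
t=20: (idle)
t=21: (idle)
t=22: (idle)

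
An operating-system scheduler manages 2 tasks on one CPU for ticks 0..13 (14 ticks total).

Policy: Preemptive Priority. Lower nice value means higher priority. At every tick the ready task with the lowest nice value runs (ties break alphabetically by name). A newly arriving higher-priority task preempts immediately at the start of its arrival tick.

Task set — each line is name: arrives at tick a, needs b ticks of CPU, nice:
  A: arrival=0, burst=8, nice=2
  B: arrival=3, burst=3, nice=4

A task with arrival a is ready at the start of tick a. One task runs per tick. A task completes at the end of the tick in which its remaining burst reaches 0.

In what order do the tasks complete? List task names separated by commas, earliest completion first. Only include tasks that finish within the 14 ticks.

t=0: ready={A} → run A
t=1: ready={A} → run A
t=2: ready={A} → run A
t=3: ready={A,B} → run A
t=4: ready={A,B} → run A
t=5: ready={A,B} → run A
t=6: ready={A,B} → run A
t=7: ready={A,B} → run A
t=8: ready={B} → run B
t=9: ready={B} → run B
t=10: ready={B} → run B
t=11: (idle)
t=12: (idle)
t=13: (idle)

completion order = A, B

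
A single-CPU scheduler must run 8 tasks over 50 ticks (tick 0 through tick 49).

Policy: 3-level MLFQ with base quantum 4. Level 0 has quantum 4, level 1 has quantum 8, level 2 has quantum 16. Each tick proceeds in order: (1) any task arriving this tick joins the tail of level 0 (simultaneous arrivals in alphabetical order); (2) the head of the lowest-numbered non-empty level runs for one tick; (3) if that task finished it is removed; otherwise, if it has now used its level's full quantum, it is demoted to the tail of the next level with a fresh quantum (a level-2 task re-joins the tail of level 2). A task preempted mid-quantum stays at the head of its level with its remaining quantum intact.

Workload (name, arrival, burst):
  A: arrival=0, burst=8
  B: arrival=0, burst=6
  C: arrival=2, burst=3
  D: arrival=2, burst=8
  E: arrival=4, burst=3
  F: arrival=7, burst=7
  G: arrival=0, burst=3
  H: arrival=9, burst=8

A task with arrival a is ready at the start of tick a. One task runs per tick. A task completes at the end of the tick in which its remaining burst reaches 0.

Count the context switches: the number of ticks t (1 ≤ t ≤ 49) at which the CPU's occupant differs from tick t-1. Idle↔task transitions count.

t=0: L0/L1/L2 = ABG/-/- → run A
t=1: L0/L1/L2 = ABG/-/- → run A
t=2: L0/L1/L2 = ABGCD/-/- → run A
t=3: L0/L1/L2 = ABGCD/-/- → run A
t=4: L0/L1/L2 = BGCDE/A/- → run B
t=5: L0/L1/L2 = BGCDE/A/- → run B
t=6: L0/L1/L2 = BGCDE/A/- → run B
t=7: L0/L1/L2 = BGCDEF/A/- → run B
t=8: L0/L1/L2 = GCDEF/AB/- → run G
t=9: L0/L1/L2 = GCDEFH/AB/- → run G
t=10: L0/L1/L2 = GCDEFH/AB/- → run G
t=11: L0/L1/L2 = CDEFH/AB/- → run C
t=12: L0/L1/L2 = CDEFH/AB/- → run C
t=13: L0/L1/L2 = CDEFH/AB/- → run C
t=14: L0/L1/L2 = DEFH/AB/- → run D
t=15: L0/L1/L2 = DEFH/AB/- → run D
t=16: L0/L1/L2 = DEFH/AB/- → run D
t=17: L0/L1/L2 = DEFH/AB/- → run D
t=18: L0/L1/L2 = EFH/ABD/- → run E
t=19: L0/L1/L2 = EFH/ABD/- → run E
t=20: L0/L1/L2 = EFH/ABD/- → run E
t=21: L0/L1/L2 = FH/ABD/- → run F
t=22: L0/L1/L2 = FH/ABD/- → run F
t=23: L0/L1/L2 = FH/ABD/- → run F
t=24: L0/L1/L2 = FH/ABD/- → run F
t=25: L0/L1/L2 = H/ABDF/- → run H
t=26: L0/L1/L2 = H/ABDF/- → run H
t=27: L0/L1/L2 = H/ABDF/- → run H
t=28: L0/L1/L2 = H/ABDF/- → run H
t=29: L0/L1/L2 = -/ABDFH/- → run A
t=30: L0/L1/L2 = -/ABDFH/- → run A
t=31: L0/L1/L2 = -/ABDFH/- → run A
t=32: L0/L1/L2 = -/ABDFH/- → run A
t=33: L0/L1/L2 = -/BDFH/- → run B
t=34: L0/L1/L2 = -/BDFH/- → run B
t=35: L0/L1/L2 = -/DFH/- → run D
t=36: L0/L1/L2 = -/DFH/- → run D
t=37: L0/L1/L2 = -/DFH/- → run D
t=38: L0/L1/L2 = -/DFH/- → run D
t=39: L0/L1/L2 = -/FH/- → run F
t=40: L0/L1/L2 = -/FH/- → run F
t=41: L0/L1/L2 = -/FH/- → run F
t=42: L0/L1/L2 = -/H/- → run H
t=43: L0/L1/L2 = -/H/- → run H
t=44: L0/L1/L2 = -/H/- → run H
t=45: L0/L1/L2 = -/H/- → run H
t=46: (idle)
t=47: (idle)
t=48: (idle)
t=49: (idle)

context switches = 13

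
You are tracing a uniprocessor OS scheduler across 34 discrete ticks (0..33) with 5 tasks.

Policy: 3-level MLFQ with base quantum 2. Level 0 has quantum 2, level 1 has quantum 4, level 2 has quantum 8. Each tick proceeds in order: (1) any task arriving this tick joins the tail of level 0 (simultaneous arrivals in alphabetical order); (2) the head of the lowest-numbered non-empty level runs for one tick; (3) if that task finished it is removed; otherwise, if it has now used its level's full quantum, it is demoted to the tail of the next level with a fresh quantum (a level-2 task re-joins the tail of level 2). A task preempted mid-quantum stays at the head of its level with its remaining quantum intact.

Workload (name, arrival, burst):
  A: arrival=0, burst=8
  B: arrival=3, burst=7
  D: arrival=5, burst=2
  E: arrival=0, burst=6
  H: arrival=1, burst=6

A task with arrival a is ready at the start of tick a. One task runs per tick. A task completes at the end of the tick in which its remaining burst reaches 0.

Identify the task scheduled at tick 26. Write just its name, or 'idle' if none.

running at tick 26 = A

t=0: L0/L1/L2 = AE/-/- → run A
t=1: L0/L1/L2 = AEH/-/- → run A
t=2: L0/L1/L2 = EH/A/- → run E
t=3: L0/L1/L2 = EHB/A/- → run E
t=4: L0/L1/L2 = HB/AE/- → run H
t=5: L0/L1/L2 = HBD/AE/- → run H
t=6: L0/L1/L2 = BD/AEH/- → run B
t=7: L0/L1/L2 = BD/AEH/- → run B
t=8: L0/L1/L2 = D/AEHB/- → run D
t=9: L0/L1/L2 = D/AEHB/- → run D
t=10: L0/L1/L2 = -/AEHB/- → run A
t=11: L0/L1/L2 = -/AEHB/- → run A
t=12: L0/L1/L2 = -/AEHB/- → run A
t=13: L0/L1/L2 = -/AEHB/- → run A
t=14: L0/L1/L2 = -/EHB/A → run E
t=15: L0/L1/L2 = -/EHB/A → run E
t=16: L0/L1/L2 = -/EHB/A → run E
t=17: L0/L1/L2 = -/EHB/A → run E
t=18: L0/L1/L2 = -/HB/A → run H
t=19: L0/L1/L2 = -/HB/A → run H
t=20: L0/L1/L2 = -/HB/A → run H
t=21: L0/L1/L2 = -/HB/A → run H
t=22: L0/L1/L2 = -/B/A → run B
t=23: L0/L1/L2 = -/B/A → run B
t=24: L0/L1/L2 = -/B/A → run B
t=25: L0/L1/L2 = -/B/A → run B
t=26: L0/L1/L2 = -/-/AB → run A
t=27: L0/L1/L2 = -/-/AB → run A
t=28: L0/L1/L2 = -/-/B → run B
t=29: (idle)
t=30: (idle)
t=31: (idle)
t=32: (idle)
t=33: (idle)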